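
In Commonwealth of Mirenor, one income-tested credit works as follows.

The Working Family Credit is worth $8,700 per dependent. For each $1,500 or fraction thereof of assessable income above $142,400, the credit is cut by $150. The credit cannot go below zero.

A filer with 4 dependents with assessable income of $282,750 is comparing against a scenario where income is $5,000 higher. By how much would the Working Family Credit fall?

$450

At $282,750 — base = 4 × $8,700 = $34,800. income exceeds $142,400 by $140,350, which is 94 full-or-partial $1,500 increments; reduction = 94 × $150 = $14,100, leaving $20,700.
At $287,750 — base = 4 × $8,700 = $34,800. income exceeds $142,400 by $145,350, which is 97 full-or-partial $1,500 increments; reduction = 97 × $150 = $14,550, leaving $20,250.
Lost: $20,700 − $20,250 = $450.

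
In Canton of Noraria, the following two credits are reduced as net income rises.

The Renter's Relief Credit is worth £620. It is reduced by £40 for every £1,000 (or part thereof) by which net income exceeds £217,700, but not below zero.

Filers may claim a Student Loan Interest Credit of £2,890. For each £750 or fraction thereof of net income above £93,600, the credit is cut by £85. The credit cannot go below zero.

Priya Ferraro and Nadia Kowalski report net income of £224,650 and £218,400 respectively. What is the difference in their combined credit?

Priya (£224,650): Renter's Relief Credit: income exceeds £217,700 by £6,950, which is 7 full-or-partial £1,000 increments; reduction = 7 × £40 = £280, leaving £340. Student Loan Interest Credit: income exceeds £93,600 by £131,050 → 175 increments × £85 = £14,875 ≥ base, so the credit is £0. total £340 + £0 = £340
Nadia (£218,400): Renter's Relief Credit: income exceeds £217,700 by £700, which is 1 full-or-partial £1,000 increment; reduction = 1 × £40 = £40, leaving £580. Student Loan Interest Credit: income exceeds £93,600 by £124,800 → 167 increments × £85 = £14,195 ≥ base, so the credit is £0. total £580 + £0 = £580
Difference: |£340 − £580| = £240.

£240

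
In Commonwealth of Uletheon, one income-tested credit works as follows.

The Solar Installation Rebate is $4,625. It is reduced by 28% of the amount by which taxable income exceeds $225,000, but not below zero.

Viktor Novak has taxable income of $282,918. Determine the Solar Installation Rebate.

$0

Solar Installation Rebate: 28% of the $57,918 excess over $225,000 is $16,217.04 ≥ base, so the credit is $0.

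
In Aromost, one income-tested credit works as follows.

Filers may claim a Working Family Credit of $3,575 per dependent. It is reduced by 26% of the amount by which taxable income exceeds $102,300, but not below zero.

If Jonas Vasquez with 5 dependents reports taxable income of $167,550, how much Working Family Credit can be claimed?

$910

Working Family Credit: base = 5 × $3,575 = $17,875. 26% of the $65,250 excess over $102,300 is $16,965; credit = $17,875 − $16,965 = $910.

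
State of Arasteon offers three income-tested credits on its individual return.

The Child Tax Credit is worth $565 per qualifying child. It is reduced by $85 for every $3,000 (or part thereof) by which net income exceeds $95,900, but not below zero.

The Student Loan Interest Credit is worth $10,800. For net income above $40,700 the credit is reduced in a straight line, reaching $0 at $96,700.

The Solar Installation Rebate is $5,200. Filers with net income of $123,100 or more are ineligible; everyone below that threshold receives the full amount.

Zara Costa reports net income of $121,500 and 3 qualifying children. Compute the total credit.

$6,130

Child Tax Credit: base = 3 × $565 = $1,695. income exceeds $95,900 by $25,600, which is 9 full-or-partial $3,000 increments; reduction = 9 × $85 = $765, leaving $930.
Student Loan Interest Credit: $121,500 is at or above $96,700, so the credit is $0.
Solar Installation Rebate: $121,500 is below the $123,100 cutoff, so the full $5,200 applies.
Total: $930 + $0 + $5,200 = $6,130.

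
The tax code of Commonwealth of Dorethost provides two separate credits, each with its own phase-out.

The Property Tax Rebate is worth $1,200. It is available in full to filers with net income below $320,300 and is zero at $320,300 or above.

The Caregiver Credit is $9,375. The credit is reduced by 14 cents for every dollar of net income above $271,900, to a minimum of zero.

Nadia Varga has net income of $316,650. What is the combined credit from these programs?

Property Tax Rebate: $316,650 is below the $320,300 cutoff, so the full $1,200 applies.
Caregiver Credit: 14% of the $44,750 excess over $271,900 is $6,265; credit = $9,375 − $6,265 = $3,110.
Total: $1,200 + $3,110 = $4,310.

$4,310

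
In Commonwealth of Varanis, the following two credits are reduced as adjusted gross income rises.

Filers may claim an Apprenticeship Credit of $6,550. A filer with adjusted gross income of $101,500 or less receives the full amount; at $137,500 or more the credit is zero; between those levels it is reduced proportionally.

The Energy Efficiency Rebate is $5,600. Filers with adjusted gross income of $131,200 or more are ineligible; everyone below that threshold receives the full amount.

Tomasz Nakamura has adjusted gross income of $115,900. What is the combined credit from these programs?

$9,530

Apprenticeship Credit: $115,900 is $14,400 into a $36,000 phase-out range, leaving 21,600/36,000 of the credit: $6,550 × 21,600/36,000 = $3,930.
Energy Efficiency Rebate: $115,900 is below the $131,200 cutoff, so the full $5,600 applies.
Total: $3,930 + $5,600 = $9,530.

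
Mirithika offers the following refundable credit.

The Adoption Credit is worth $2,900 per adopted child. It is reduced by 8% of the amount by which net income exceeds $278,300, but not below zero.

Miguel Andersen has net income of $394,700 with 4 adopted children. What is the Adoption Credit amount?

Adoption Credit: base = 4 × $2,900 = $11,600. 8% of the $116,400 excess over $278,300 is $9,312; credit = $11,600 − $9,312 = $2,288.

$2,288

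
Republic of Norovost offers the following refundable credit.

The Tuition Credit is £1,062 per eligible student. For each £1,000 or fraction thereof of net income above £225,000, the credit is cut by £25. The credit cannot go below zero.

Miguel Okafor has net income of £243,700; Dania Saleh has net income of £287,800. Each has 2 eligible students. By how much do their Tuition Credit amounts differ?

Miguel (£243,700): Tuition Credit: base = 2 × £1,062 = £2,124. income exceeds £225,000 by £18,700, which is 19 full-or-partial £1,000 increments; reduction = 19 × £25 = £475, leaving £1,649.
Dania (£287,800): Tuition Credit: base = 2 × £1,062 = £2,124. income exceeds £225,000 by £62,800, which is 63 full-or-partial £1,000 increments; reduction = 63 × £25 = £1,575, leaving £549.
Difference: |£1,649 − £549| = £1,100.

£1,100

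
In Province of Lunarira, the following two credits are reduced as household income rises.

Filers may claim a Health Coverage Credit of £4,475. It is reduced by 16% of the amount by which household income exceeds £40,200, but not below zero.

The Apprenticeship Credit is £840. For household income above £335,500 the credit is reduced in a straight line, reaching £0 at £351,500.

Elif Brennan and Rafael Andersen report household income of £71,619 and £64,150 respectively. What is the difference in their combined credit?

£643

Elif (£71,619): Health Coverage Credit: 16% of the £31,419 excess over £40,200 is £5,027.04 ≥ base, so the credit is £0. Apprenticeship Credit: £71,619 is at or below the £335,500 threshold, so the full £840 applies. total £0 + £840 = £840
Rafael (£64,150): Health Coverage Credit: 16% of the £23,950 excess over £40,200 is £3,832; credit = £4,475 − £3,832 = £643. Apprenticeship Credit: £64,150 is at or below the £335,500 threshold, so the full £840 applies. total £643 + £840 = £1,483
Difference: |£840 − £1,483| = £643.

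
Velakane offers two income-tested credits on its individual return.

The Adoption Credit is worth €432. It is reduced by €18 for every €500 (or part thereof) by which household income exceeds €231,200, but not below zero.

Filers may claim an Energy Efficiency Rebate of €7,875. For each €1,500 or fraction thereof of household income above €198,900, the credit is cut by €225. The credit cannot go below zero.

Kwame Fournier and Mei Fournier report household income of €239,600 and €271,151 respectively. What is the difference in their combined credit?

€1,701

Kwame (€239,600): Adoption Credit: income exceeds €231,200 by €8,400, which is 17 full-or-partial €500 increments; reduction = 17 × €18 = €306, leaving €126. Energy Efficiency Rebate: income exceeds €198,900 by €40,700, which is 28 full-or-partial €1,500 increments; reduction = 28 × €225 = €6,300, leaving €1,575. total €126 + €1,575 = €1,701
Mei (€271,151): Adoption Credit: income exceeds €231,200 by €39,951 → 80 increments × €18 = €1,440 ≥ base, so the credit is €0. Energy Efficiency Rebate: income exceeds €198,900 by €72,251 → 49 increments × €225 = €11,025 ≥ base, so the credit is €0. total €0 + €0 = €0
Difference: |€1,701 − €0| = €1,701.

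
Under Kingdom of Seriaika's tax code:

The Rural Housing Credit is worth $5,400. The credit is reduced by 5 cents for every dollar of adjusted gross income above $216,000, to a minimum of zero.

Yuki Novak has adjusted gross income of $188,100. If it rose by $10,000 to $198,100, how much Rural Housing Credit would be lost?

$0

At $188,100 — $188,100 is at or below the $216,000 threshold, so the full $5,400 applies.
At $198,100 — $198,100 is at or below the $216,000 threshold, so the full $5,400 applies.
Lost: $5,400 − $5,400 = $0.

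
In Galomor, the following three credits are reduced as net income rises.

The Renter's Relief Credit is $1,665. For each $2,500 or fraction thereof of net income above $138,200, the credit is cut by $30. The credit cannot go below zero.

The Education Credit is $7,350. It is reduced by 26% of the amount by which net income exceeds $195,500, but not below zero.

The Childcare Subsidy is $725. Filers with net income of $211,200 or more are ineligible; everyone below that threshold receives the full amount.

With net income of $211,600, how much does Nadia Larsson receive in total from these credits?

$3,929

Renter's Relief Credit: income exceeds $138,200 by $73,400, which is 30 full-or-partial $2,500 increments; reduction = 30 × $30 = $900, leaving $765.
Education Credit: 26% of the $16,100 excess over $195,500 is $4,186; credit = $7,350 − $4,186 = $3,164.
Childcare Subsidy: $211,600 meets or exceeds the $211,200 cutoff, so the credit is $0.
Total: $765 + $3,164 + $0 = $3,929.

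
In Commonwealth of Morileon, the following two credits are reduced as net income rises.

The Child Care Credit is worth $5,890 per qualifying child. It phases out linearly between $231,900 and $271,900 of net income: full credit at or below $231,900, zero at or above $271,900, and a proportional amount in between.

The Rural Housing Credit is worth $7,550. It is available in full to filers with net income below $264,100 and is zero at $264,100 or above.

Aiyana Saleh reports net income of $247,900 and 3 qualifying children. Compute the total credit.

$18,152

Child Care Credit: base = 3 × $5,890 = $17,670. $247,900 is $16,000 into a $40,000 phase-out range, leaving 24,000/40,000 of the credit: $17,670 × 24,000/40,000 = $10,602.
Rural Housing Credit: $247,900 is below the $264,100 cutoff, so the full $7,550 applies.
Total: $10,602 + $7,550 = $18,152.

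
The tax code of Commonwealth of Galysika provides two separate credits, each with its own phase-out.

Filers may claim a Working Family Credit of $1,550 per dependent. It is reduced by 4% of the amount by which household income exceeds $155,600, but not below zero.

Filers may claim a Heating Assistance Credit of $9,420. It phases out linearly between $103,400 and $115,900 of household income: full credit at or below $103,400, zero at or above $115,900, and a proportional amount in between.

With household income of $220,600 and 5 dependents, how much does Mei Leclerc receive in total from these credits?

$5,150

Working Family Credit: base = 5 × $1,550 = $7,750. 4% of the $65,000 excess over $155,600 is $2,600; credit = $7,750 − $2,600 = $5,150.
Heating Assistance Credit: $220,600 is at or above $115,900, so the credit is $0.
Total: $5,150 + $0 = $5,150.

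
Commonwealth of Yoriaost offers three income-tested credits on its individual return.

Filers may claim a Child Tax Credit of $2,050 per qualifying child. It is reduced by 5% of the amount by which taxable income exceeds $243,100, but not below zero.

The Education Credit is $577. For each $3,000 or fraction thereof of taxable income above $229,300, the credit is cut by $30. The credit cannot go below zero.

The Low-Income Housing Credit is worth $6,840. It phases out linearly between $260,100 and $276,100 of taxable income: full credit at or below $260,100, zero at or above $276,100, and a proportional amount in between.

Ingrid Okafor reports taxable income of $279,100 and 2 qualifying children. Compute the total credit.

$2,367

Child Tax Credit: base = 2 × $2,050 = $4,100. 5% of the $36,000 excess over $243,100 is $1,800; credit = $4,100 − $1,800 = $2,300.
Education Credit: income exceeds $229,300 by $49,800, which is 17 full-or-partial $3,000 increments; reduction = 17 × $30 = $510, leaving $67.
Low-Income Housing Credit: $279,100 is at or above $276,100, so the credit is $0.
Total: $2,300 + $67 + $0 = $2,367.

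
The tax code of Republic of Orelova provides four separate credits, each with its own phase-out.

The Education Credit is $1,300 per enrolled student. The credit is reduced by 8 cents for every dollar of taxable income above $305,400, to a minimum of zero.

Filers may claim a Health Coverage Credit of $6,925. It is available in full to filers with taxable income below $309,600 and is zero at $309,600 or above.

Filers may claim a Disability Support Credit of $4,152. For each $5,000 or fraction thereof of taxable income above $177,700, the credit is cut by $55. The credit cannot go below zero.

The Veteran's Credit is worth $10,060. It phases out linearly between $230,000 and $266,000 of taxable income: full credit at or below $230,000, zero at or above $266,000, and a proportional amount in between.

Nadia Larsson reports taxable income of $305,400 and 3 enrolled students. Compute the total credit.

Education Credit: base = 3 × $1,300 = $3,900. $305,400 is at or below the $305,400 threshold, so the full $3,900 applies.
Health Coverage Credit: $305,400 is below the $309,600 cutoff, so the full $6,925 applies.
Disability Support Credit: income exceeds $177,700 by $127,700, which is 26 full-or-partial $5,000 increments; reduction = 26 × $55 = $1,430, leaving $2,722.
Veteran's Credit: $305,400 is at or above $266,000, so the credit is $0.
Total: $3,900 + $6,925 + $2,722 + $0 = $13,547.

$13,547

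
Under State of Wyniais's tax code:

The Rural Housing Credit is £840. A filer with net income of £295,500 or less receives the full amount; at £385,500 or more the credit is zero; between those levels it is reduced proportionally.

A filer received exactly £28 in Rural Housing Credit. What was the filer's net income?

£382,500

£28 is 28/840 of the full £840, so 812/840 of the £90,000 range has been used: income = £295,500 + £90,000 × 812/840 = £382,500.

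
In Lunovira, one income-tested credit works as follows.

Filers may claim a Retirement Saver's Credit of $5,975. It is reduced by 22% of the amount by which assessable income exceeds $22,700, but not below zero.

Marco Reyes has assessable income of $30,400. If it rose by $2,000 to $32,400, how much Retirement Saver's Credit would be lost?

At $30,400 — 22% of the $7,700 excess over $22,700 is $1,694; credit = $5,975 − $1,694 = $4,281.
At $32,400 — 22% of the $9,700 excess over $22,700 is $2,134; credit = $5,975 − $2,134 = $3,841.
Lost: $4,281 − $3,841 = $440.

$440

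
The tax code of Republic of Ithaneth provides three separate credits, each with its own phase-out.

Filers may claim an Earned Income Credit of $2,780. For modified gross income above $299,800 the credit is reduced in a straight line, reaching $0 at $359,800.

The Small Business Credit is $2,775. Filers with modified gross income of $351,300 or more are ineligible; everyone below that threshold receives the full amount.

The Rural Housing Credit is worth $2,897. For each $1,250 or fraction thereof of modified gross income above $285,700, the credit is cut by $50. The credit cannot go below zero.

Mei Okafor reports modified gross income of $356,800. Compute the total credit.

$186

Earned Income Credit: $356,800 is $57,000 into a $60,000 phase-out range, leaving 3,000/60,000 of the credit: $2,780 × 3,000/60,000 = $139.
Small Business Credit: $356,800 meets or exceeds the $351,300 cutoff, so the credit is $0.
Rural Housing Credit: income exceeds $285,700 by $71,100, which is 57 full-or-partial $1,250 increments; reduction = 57 × $50 = $2,850, leaving $47.
Total: $139 + $0 + $47 = $186.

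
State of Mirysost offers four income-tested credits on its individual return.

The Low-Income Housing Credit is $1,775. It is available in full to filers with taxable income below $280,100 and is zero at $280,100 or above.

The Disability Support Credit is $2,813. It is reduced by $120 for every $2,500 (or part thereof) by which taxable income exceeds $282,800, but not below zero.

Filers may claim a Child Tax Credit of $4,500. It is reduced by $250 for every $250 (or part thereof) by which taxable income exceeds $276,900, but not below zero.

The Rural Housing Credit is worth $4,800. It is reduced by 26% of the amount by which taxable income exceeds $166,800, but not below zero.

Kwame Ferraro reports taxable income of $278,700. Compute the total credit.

Low-Income Housing Credit: $278,700 is below the $280,100 cutoff, so the full $1,775 applies.
Disability Support Credit: $278,700 is at or below the $282,800 threshold, so the full $2,813 applies.
Child Tax Credit: income exceeds $276,900 by $1,800, which is 8 full-or-partial $250 increments; reduction = 8 × $250 = $2,000, leaving $2,500.
Rural Housing Credit: 26% of the $111,900 excess over $166,800 is $29,094 ≥ base, so the credit is $0.
Total: $1,775 + $2,813 + $2,500 + $0 = $7,088.

$7,088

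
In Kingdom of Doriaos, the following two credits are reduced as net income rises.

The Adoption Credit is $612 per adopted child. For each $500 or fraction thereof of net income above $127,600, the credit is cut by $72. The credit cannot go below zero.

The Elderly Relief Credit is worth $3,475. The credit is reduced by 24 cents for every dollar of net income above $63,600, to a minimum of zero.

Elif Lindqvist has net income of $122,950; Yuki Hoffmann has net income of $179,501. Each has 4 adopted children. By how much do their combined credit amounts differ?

$2,448

Elif ($122,950): Adoption Credit: base = 4 × $612 = $2,448. $122,950 is at or below the $127,600 threshold, so the full $2,448 applies. Elderly Relief Credit: 24% of the $59,350 excess over $63,600 is $14,244 ≥ base, so the credit is $0. total $2,448 + $0 = $2,448
Yuki ($179,501): Adoption Credit: base = 4 × $612 = $2,448. income exceeds $127,600 by $51,901 → 104 increments × $72 = $7,488 ≥ base, so the credit is $0. Elderly Relief Credit: 24% of the $115,901 excess over $63,600 is $27,816.24 ≥ base, so the credit is $0. total $0 + $0 = $0
Difference: |$2,448 − $0| = $2,448.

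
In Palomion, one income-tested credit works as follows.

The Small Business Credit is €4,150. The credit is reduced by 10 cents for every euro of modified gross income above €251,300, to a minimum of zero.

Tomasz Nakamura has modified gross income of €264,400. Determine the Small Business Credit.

Small Business Credit: 10% of the €13,100 excess over €251,300 is €1,310; credit = €4,150 − €1,310 = €2,840.

€2,840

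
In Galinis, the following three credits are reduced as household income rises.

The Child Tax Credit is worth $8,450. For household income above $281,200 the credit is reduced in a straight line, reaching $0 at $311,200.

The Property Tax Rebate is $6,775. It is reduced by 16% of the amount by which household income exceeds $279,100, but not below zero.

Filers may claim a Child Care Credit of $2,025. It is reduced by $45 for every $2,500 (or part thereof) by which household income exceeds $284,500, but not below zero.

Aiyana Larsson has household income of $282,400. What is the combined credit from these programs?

$16,384

Child Tax Credit: $282,400 is $1,200 into a $30,000 phase-out range, leaving 28,800/30,000 of the credit: $8,450 × 28,800/30,000 = $8,112.
Property Tax Rebate: 16% of the $3,300 excess over $279,100 is $528; credit = $6,775 − $528 = $6,247.
Child Care Credit: $282,400 is at or below the $284,500 threshold, so the full $2,025 applies.
Total: $8,112 + $6,247 + $2,025 = $16,384.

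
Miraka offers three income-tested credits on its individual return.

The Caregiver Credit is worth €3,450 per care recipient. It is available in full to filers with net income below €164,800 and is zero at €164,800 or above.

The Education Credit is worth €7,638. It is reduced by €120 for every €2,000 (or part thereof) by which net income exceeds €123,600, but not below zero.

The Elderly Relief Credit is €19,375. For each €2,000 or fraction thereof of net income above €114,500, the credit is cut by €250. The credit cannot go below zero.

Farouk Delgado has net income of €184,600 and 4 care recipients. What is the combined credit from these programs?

Caregiver Credit: base = 4 × €3,450 = €13,800. €184,600 meets or exceeds the €164,800 cutoff, so the credit is €0.
Education Credit: income exceeds €123,600 by €61,000, which is 31 full-or-partial €2,000 increments; reduction = 31 × €120 = €3,720, leaving €3,918.
Elderly Relief Credit: income exceeds €114,500 by €70,100, which is 36 full-or-partial €2,000 increments; reduction = 36 × €250 = €9,000, leaving €10,375.
Total: €0 + €3,918 + €10,375 = €14,293.

€14,293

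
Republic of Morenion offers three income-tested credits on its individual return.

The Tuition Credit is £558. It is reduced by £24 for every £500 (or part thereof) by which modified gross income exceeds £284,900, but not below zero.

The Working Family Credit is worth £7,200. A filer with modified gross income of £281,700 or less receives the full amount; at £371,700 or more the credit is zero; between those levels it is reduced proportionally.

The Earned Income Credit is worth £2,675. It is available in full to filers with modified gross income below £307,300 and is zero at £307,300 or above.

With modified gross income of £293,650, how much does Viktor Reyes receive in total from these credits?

Tuition Credit: income exceeds £284,900 by £8,750, which is 18 full-or-partial £500 increments; reduction = 18 × £24 = £432, leaving £126.
Working Family Credit: £293,650 is £11,950 into a £90,000 phase-out range, leaving 78,050/90,000 of the credit: £7,200 × 78,050/90,000 = £6,244.
Earned Income Credit: £293,650 is below the £307,300 cutoff, so the full £2,675 applies.
Total: £126 + £6,244 + £2,675 = £9,045.

£9,045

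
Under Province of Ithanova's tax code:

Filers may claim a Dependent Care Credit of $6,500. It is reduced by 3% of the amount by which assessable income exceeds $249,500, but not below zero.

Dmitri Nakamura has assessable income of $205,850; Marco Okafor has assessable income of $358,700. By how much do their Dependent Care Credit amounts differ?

Dmitri ($205,850): Dependent Care Credit: $205,850 is at or below the $249,500 threshold, so the full $6,500 applies.
Marco ($358,700): Dependent Care Credit: 3% of the $109,200 excess over $249,500 is $3,276; credit = $6,500 − $3,276 = $3,224.
Difference: |$6,500 − $3,224| = $3,276.

$3,276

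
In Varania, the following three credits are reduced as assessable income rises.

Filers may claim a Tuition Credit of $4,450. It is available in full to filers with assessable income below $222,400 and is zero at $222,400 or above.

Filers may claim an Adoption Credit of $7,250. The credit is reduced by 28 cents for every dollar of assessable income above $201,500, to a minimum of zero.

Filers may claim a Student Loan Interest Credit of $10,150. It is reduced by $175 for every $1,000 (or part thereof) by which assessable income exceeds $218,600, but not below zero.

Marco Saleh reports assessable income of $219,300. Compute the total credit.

$16,691

Tuition Credit: $219,300 is below the $222,400 cutoff, so the full $4,450 applies.
Adoption Credit: 28% of the $17,800 excess over $201,500 is $4,984; credit = $7,250 − $4,984 = $2,266.
Student Loan Interest Credit: income exceeds $218,600 by $700, which is 1 full-or-partial $1,000 increment; reduction = 1 × $175 = $175, leaving $9,975.
Total: $4,450 + $2,266 + $9,975 = $16,691.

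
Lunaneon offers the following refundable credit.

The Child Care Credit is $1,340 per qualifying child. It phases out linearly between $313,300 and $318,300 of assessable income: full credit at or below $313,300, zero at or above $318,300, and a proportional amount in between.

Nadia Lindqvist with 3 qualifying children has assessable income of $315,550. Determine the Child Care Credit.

Child Care Credit: base = 3 × $1,340 = $4,020. $315,550 is $2,250 into a $5,000 phase-out range, leaving 2,750/5,000 of the credit: $4,020 × 2,750/5,000 = $2,211.

$2,211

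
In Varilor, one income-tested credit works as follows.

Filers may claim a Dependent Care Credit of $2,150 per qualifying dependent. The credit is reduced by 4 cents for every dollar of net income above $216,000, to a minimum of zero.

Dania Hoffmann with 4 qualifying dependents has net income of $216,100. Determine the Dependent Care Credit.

$8,596

Dependent Care Credit: base = 4 × $2,150 = $8,600. 4% of the $100 excess over $216,000 is $4; credit = $8,600 − $4 = $8,596.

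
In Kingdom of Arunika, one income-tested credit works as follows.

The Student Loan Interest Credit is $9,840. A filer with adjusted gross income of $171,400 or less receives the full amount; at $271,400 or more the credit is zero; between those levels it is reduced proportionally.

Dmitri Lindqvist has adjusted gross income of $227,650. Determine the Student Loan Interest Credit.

Student Loan Interest Credit: $227,650 is $56,250 into a $100,000 phase-out range, leaving 43,750/100,000 of the credit: $9,840 × 43,750/100,000 = $4,305.

$4,305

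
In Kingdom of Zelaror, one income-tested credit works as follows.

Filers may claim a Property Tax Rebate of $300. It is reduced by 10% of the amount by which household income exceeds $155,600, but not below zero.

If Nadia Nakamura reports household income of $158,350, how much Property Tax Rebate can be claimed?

$25

Property Tax Rebate: 10% of the $2,750 excess over $155,600 is $275; credit = $300 − $275 = $25.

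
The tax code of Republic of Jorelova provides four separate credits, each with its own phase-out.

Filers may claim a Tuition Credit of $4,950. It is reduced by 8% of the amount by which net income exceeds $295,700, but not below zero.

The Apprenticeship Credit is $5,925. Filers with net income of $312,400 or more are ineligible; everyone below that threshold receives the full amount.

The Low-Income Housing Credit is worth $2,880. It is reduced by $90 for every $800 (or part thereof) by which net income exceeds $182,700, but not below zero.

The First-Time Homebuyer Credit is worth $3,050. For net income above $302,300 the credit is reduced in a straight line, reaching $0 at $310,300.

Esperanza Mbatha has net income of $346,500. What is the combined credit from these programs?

Tuition Credit: 8% of the $50,800 excess over $295,700 is $4,064; credit = $4,950 − $4,064 = $886.
Apprenticeship Credit: $346,500 meets or exceeds the $312,400 cutoff, so the credit is $0.
Low-Income Housing Credit: income exceeds $182,700 by $163,800 → 205 increments × $90 = $18,450 ≥ base, so the credit is $0.
First-Time Homebuyer Credit: $346,500 is at or above $310,300, so the credit is $0.
Total: $886 + $0 + $0 + $0 = $886.

$886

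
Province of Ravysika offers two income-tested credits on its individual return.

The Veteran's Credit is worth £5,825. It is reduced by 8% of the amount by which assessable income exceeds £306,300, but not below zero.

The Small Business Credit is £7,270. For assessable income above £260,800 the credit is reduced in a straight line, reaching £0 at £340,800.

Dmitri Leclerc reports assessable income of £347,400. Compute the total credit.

Veteran's Credit: 8% of the £41,100 excess over £306,300 is £3,288; credit = £5,825 − £3,288 = £2,537.
Small Business Credit: £347,400 is at or above £340,800, so the credit is £0.
Total: £2,537 + £0 = £2,537.

£2,537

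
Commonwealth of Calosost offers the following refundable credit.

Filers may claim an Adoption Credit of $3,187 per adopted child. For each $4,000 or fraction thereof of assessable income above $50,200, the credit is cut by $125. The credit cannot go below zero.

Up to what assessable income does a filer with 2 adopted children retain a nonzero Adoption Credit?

$250,200

Full credit = 2 × $3,187 = $6,374.
After 50 increments the reduction is 50 × $125 = $6,250, leaving $124; one more increment wipes it out. Increment 50 ends at excess 50 × $4,000 = $200,000, so the highest qualifying income is $50,200 + $200,000 = $250,200.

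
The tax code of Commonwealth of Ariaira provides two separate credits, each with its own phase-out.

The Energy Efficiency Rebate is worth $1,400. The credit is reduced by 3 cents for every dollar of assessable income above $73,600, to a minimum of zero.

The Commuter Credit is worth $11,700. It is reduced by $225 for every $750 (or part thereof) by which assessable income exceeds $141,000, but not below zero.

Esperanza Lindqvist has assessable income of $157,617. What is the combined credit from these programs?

Energy Efficiency Rebate: 3% of the $84,017 excess over $73,600 is $2,520.51 ≥ base, so the credit is $0.
Commuter Credit: income exceeds $141,000 by $16,617, which is 23 full-or-partial $750 increments; reduction = 23 × $225 = $5,175, leaving $6,525.
Total: $0 + $6,525 = $6,525.

$6,525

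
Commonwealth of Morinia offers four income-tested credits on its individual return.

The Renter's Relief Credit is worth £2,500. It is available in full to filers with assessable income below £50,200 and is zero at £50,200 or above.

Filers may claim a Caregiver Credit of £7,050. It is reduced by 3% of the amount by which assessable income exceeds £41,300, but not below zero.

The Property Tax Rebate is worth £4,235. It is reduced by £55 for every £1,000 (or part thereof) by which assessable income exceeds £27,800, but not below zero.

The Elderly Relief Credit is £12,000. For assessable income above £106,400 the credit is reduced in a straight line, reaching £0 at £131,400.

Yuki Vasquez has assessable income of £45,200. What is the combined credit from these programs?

Renter's Relief Credit: £45,200 is below the £50,200 cutoff, so the full £2,500 applies.
Caregiver Credit: 3% of the £3,900 excess over £41,300 is £117; credit = £7,050 − £117 = £6,933.
Property Tax Rebate: income exceeds £27,800 by £17,400, which is 18 full-or-partial £1,000 increments; reduction = 18 × £55 = £990, leaving £3,245.
Elderly Relief Credit: £45,200 is at or below the £106,400 threshold, so the full £12,000 applies.
Total: £2,500 + £6,933 + £3,245 + £12,000 = £24,678.

£24,678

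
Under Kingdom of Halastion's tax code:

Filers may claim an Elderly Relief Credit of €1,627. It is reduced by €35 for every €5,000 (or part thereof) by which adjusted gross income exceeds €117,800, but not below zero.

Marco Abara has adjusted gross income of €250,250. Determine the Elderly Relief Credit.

Elderly Relief Credit: income exceeds €117,800 by €132,450, which is 27 full-or-partial €5,000 increments; reduction = 27 × €35 = €945, leaving €682.

€682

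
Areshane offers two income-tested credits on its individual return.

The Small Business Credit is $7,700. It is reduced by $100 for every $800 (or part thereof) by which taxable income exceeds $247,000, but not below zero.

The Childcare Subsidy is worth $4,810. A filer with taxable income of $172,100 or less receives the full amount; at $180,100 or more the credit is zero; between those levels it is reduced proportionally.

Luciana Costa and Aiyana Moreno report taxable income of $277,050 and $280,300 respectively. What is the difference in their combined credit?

Luciana ($277,050): Small Business Credit: income exceeds $247,000 by $30,050, which is 38 full-or-partial $800 increments; reduction = 38 × $100 = $3,800, leaving $3,900. Childcare Subsidy: $277,050 is at or above $180,100, so the credit is $0. total $3,900 + $0 = $3,900
Aiyana ($280,300): Small Business Credit: income exceeds $247,000 by $33,300, which is 42 full-or-partial $800 increments; reduction = 42 × $100 = $4,200, leaving $3,500. Childcare Subsidy: $280,300 is at or above $180,100, so the credit is $0. total $3,500 + $0 = $3,500
Difference: |$3,900 − $3,500| = $400.

$400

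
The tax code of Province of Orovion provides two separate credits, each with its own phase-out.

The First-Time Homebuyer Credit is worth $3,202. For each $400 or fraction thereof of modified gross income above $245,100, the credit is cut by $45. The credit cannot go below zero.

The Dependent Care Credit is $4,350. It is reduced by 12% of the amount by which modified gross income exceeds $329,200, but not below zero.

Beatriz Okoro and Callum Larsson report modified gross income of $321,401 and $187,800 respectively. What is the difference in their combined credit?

$3,202

Beatriz ($321,401): First-Time Homebuyer Credit: income exceeds $245,100 by $76,301 → 191 increments × $45 = $8,595 ≥ base, so the credit is $0. Dependent Care Credit: $321,401 is at or below the $329,200 threshold, so the full $4,350 applies. total $0 + $4,350 = $4,350
Callum ($187,800): First-Time Homebuyer Credit: $187,800 is at or below the $245,100 threshold, so the full $3,202 applies. Dependent Care Credit: $187,800 is at or below the $329,200 threshold, so the full $4,350 applies. total $3,202 + $4,350 = $7,552
Difference: |$4,350 − $7,552| = $3,202.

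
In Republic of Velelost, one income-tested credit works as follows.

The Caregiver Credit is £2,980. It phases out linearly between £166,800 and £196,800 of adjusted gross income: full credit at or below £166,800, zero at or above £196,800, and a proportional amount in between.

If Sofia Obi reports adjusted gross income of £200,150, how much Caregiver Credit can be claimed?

Caregiver Credit: £200,150 is at or above £196,800, so the credit is £0.

£0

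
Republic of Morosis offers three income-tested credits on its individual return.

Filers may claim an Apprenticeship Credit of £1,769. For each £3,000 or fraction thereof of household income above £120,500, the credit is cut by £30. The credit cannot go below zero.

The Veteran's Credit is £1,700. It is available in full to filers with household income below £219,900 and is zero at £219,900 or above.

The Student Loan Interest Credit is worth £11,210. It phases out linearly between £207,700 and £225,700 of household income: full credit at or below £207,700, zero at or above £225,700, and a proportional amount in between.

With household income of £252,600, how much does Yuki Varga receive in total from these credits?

Apprenticeship Credit: income exceeds £120,500 by £132,100, which is 45 full-or-partial £3,000 increments; reduction = 45 × £30 = £1,350, leaving £419.
Veteran's Credit: £252,600 meets or exceeds the £219,900 cutoff, so the credit is £0.
Student Loan Interest Credit: £252,600 is at or above £225,700, so the credit is £0.
Total: £419 + £0 + £0 = £419.

£419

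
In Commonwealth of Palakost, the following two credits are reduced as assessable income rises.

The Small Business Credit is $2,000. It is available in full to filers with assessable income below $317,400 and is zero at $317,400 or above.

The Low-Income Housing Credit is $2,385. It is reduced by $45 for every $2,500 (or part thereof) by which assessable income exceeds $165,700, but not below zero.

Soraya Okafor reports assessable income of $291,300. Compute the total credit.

$2,090

Small Business Credit: $291,300 is below the $317,400 cutoff, so the full $2,000 applies.
Low-Income Housing Credit: income exceeds $165,700 by $125,600, which is 51 full-or-partial $2,500 increments; reduction = 51 × $45 = $2,295, leaving $90.
Total: $2,000 + $90 = $2,090.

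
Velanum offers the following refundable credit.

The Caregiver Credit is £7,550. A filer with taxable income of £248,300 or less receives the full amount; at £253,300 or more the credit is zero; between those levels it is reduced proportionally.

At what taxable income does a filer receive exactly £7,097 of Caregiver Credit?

£7,097 is 7,097/7,550 of the full £7,550, so 453/7,550 of the £5,000 range has been used: income = £248,300 + £5,000 × 453/7,550 = £248,600.

£248,600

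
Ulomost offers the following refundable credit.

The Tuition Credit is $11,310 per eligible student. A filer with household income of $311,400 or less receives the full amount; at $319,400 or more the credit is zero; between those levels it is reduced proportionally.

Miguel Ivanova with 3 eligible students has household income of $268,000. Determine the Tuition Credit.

$33,930

Tuition Credit: base = 3 × $11,310 = $33,930. $268,000 is at or below the $311,400 threshold, so the full $33,930 applies.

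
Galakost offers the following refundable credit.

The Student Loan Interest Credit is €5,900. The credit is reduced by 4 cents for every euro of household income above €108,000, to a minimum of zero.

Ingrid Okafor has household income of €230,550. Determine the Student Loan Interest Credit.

Student Loan Interest Credit: 4% of the €122,550 excess over €108,000 is €4,902; credit = €5,900 − €4,902 = €998.

€998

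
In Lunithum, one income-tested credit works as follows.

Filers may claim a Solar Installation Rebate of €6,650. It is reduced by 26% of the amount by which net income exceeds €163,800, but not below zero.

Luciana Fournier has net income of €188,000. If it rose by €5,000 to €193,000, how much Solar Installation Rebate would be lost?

At €188,000 — 26% of the €24,200 excess over €163,800 is €6,292; credit = €6,650 − €6,292 = €358.
At €193,000 — 26% of the €29,200 excess over €163,800 is €7,592 ≥ base, so the credit is €0.
Lost: €358 − €0 = €358.

€358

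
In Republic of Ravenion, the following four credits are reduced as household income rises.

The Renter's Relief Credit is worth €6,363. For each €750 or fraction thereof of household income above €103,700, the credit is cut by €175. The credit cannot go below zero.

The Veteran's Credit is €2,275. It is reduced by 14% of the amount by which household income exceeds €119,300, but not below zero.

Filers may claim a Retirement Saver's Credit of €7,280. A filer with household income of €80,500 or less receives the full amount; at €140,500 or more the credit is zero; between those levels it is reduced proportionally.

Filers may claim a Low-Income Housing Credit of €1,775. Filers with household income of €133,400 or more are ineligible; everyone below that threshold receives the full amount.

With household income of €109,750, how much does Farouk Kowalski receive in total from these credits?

€12,569

Renter's Relief Credit: income exceeds €103,700 by €6,050, which is 9 full-or-partial €750 increments; reduction = 9 × €175 = €1,575, leaving €4,788.
Veteran's Credit: €109,750 is at or below the €119,300 threshold, so the full €2,275 applies.
Retirement Saver's Credit: €109,750 is €29,250 into a €60,000 phase-out range, leaving 30,750/60,000 of the credit: €7,280 × 30,750/60,000 = €3,731.
Low-Income Housing Credit: €109,750 is below the €133,400 cutoff, so the full €1,775 applies.
Total: €4,788 + €2,275 + €3,731 + €1,775 = €12,569.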